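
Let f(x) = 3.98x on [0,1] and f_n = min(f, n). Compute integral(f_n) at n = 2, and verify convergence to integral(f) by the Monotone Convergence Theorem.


f(x) = 3.98x on [0,1]; f_n(x) = min(3.98x, n). At n = 2:
Step 1: f(x) reaches 2 at x = 2/3.98 = 0.502513
Step 2: integral(f_2) = integral(3.98x, 0, 0.502513) + integral(2, 0.502513, 1)
       = 3.98*0.502513^2/2 + 2*(1 - 0.502513)
       = 0.502513 + 0.994975
       = 1.497487
Step 3: As n -> infinity, f_n increases to f, so by MCT integral(f_n) -> integral(f) = 3.98/2 = 1.99.
Convergence: integral(f_2) = 1.497487 -> 1.99 as n -> infinity


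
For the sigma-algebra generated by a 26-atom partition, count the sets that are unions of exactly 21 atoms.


Each element of F is a union of some subset of the 26 atoms.
Elements that are unions of exactly 21 atoms correspond to 21-element subsets of the 26 atoms.
Count = C(26, 21) = 26! / (21! * 5!) = 65780.


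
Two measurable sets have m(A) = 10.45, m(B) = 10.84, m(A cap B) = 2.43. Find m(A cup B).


By inclusion-exclusion: m(A u B) = m(A) + m(B) - m(A n B)
= 10.45 + 10.84 - 2.43
= 18.86


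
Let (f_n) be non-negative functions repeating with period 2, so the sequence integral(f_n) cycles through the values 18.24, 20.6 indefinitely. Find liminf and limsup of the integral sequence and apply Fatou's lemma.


The sequence (integral(f_n)) is periodic with period 2, repeating the values 18.24, 20.6 indefinitely.
Step 1: For a periodic sequence, every tail (a_m, a_(m+1), ...) contains all 2 period values infinitely often.
Step 2: Hence inf of every tail = min of the period values = min(18.24, 20.6) = 18.24.
        liminf_n integral(f_n) = sup over m of (inf of tail from m) = 18.24.
Step 3: Similarly sup of every tail = max of the period values = 20.6.
        limsup_n integral(f_n) = 20.6.
Step 4: Fatou's lemma: integral(liminf_n f_n) <= liminf_n integral(f_n) = 18.24.
        So the integral of the pointwise liminf is at most 18.24.


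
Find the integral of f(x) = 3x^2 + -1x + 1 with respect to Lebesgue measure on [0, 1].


The Lebesgue integral of a Riemann-integrable function agrees with the Riemann integral.
Antiderivative F(x) = (3/3)x^3 + (-1/2)x^2 + 1x
F(1) = (3/3)*1^3 + (-1/2)*1^2 + 1*1
     = (3/3)*1 + (-1/2)*1 + 1*1
     = 1 + -0.5 + 1
     = 1.5
F(0) = 0.0
Integral = F(1) - F(0) = 1.5 - 0.0 = 1.5


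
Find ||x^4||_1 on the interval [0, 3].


Step 1: ||f||_1 = (integral_0^3 |x^4|^1 dx)^(1/1)
     = (integral_0^3 x^4 dx)^(1/1)
Step 2: integral_0^3 x^4 dx = [x^5/(5)] from 0 to 3 = 3^5/5
     = 243/5 = 48.6
Step 3: ||f||_1 = (48.6)^(1/1) = 48.6


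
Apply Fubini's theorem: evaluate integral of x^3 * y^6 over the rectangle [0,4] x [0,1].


By Fubini's theorem, the double integral factors as a product of single integrals:
Step 1: integral_0^4 x^3 dx = [x^4/4] from 0 to 4
     = 4^4/4 = 64
Step 2: integral_0^1 y^6 dy = [y^7/7] from 0 to 1
     = 1^7/7 = 0.142857
Step 3: Double integral = 64 * 0.142857 = 9.142857


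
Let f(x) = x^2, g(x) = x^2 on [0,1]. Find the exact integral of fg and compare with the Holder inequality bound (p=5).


Step 1: Exact integral of f*g = integral(x^4, 0, 1) = 1/5
     = 0.2
Step 2: Holder bound with p=5, q=1.25:
  ||f||_p = (integral x^10 dx)^(1/5) = (1/11)^(1/5) = 0.619044
  ||g||_q = (integral x^2.5 dx)^(1/1.25) = (1/3.5)^(1/1.25) = 0.367067
Step 3: Holder bound = ||f||_p * ||g||_q = 0.619044 * 0.367067 = 0.227231
Verification: 0.2 <= 0.227231 (Holder holds)


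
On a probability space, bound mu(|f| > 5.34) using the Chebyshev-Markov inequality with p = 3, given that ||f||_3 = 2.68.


Chebyshev/Markov inequality: mu(|f| > eps) <= (||f||_p / eps)^p
Step 1: ||f||_3 / eps = 2.68 / 5.34 = 0.501873
Step 2: Raise to power p = 3:
  (0.501873)^3 = 0.12641
Step 3: Therefore mu(|f| > 5.34) <= 0.12641


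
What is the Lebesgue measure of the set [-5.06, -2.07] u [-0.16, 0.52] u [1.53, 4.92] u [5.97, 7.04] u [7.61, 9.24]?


For pairwise disjoint intervals, m(union) = sum of lengths.
= (-2.07 - -5.06) + (0.52 - -0.16) + (4.92 - 1.53) + (7.04 - 5.97) + (9.24 - 7.61)
= 2.99 + 0.68 + 3.39 + 1.07 + 1.63
= 9.76


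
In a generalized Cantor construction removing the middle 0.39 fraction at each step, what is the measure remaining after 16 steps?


Step 1: At each step, fraction remaining = 1 - 0.39 = 0.61
Step 2: After 16 steps, measure = (0.61)^16
Result = 3.675169e-04


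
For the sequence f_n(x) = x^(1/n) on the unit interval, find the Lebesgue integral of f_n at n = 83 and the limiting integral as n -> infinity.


At n = 83: f_83(x) = x^(1/83).
Step 1: integral(x^(1/83), 0, 1) = [x^(1/83+1) / (1/83+1)] from 0 to 1
     = 1 / (1/83 + 1) = 1 / ((83+1)/83) = 83/(83+1)
     = 83/84 = 0.988095
Step 2: As n -> infinity, f_n(x) = x^(1/n) -> 1 for x in (0,1], and f_n is increasing in n.
By MCT, lim_n integral(f_n) = integral(lim_n f_n) = integral(1, 0, 1) = 1.
Step 3: Verify convergence: 83/84 = 0.988095 -> 1


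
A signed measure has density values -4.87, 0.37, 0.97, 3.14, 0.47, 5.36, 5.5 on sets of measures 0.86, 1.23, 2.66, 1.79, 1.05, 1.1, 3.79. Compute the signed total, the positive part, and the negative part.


Step 1: Compute signed measure on each set:
  Set 1: -4.87 * 0.86 = -4.1882
  Set 2: 0.37 * 1.23 = 0.4551
  Set 3: 0.97 * 2.66 = 2.5802
  Set 4: 3.14 * 1.79 = 5.6206
  Set 5: 0.47 * 1.05 = 0.4935
  Set 6: 5.36 * 1.1 = 5.896
  Set 7: 5.5 * 3.79 = 20.845
Step 2: Total signed measure = (-4.1882) + (0.4551) + (2.5802) + (5.6206) + (0.4935) + (5.896) + (20.845)
     = 31.7022
Step 3: Positive part mu+(X) = sum of positive contributions = 35.8904
Step 4: Negative part mu-(X) = |sum of negative contributions| = 4.1882


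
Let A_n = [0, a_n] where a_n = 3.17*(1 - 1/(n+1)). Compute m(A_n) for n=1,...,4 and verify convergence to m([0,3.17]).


By continuity of measure from below: if A_n increases to A, then m(A_n) -> m(A).
Here A = [0, 3.17], so m(A) = 3.17
Step 1: a_1 = 3.17*(1 - 1/2) = 1.585, m(A_1) = 1.585
Step 2: a_2 = 3.17*(1 - 1/3) = 2.1133, m(A_2) = 2.1133
Step 3: a_3 = 3.17*(1 - 1/4) = 2.3775, m(A_3) = 2.3775
Step 4: a_4 = 3.17*(1 - 1/5) = 2.536, m(A_4) = 2.536
Limit: m(A_n) -> m([0,3.17]) = 3.17


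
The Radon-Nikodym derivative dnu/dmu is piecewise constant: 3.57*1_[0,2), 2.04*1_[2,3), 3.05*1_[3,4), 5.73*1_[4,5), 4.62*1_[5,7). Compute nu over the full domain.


Integrate each piece of the Radon-Nikodym derivative:
Step 1: integral_0^2 3.57 dx = 3.57*(2-0) = 3.57*2 = 7.14
Step 2: integral_2^3 2.04 dx = 2.04*(3-2) = 2.04*1 = 2.04
Step 3: integral_3^4 3.05 dx = 3.05*(4-3) = 3.05*1 = 3.05
Step 4: integral_4^5 5.73 dx = 5.73*(5-4) = 5.73*1 = 5.73
Step 5: integral_5^7 4.62 dx = 4.62*(7-5) = 4.62*2 = 9.24
Total: 7.14 + 2.04 + 3.05 + 5.73 + 9.24 = 27.2


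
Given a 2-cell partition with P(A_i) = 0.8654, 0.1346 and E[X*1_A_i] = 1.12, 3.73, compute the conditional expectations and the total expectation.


For each cell A_i: E[X|A_i] = E[X*1_A_i] / P(A_i)
Step 1: E[X|A_1] = 1.12 / 0.8654 = 1.294199
Step 2: E[X|A_2] = 3.73 / 0.1346 = 27.711738
Verification: E[X] = sum E[X*1_A_i] = 1.12 + 3.73 = 4.85


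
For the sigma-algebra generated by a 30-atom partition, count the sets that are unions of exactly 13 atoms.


Each element of F is a union of some subset of the 30 atoms.
Elements that are unions of exactly 13 atoms correspond to 13-element subsets of the 30 atoms.
Count = C(30, 13) = 30! / (13! * 17!) = 119759850.


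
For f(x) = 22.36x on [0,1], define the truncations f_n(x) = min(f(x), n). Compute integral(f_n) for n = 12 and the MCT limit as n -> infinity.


f(x) = 22.36x on [0,1]; f_n(x) = min(22.36x, n). At n = 12:
Step 1: f(x) reaches 12 at x = 12/22.36 = 0.536673
Step 2: integral(f_12) = integral(22.36x, 0, 0.536673) + integral(12, 0.536673, 1)
       = 22.36*0.536673^2/2 + 12*(1 - 0.536673)
       = 3.220036 + 5.559928
       = 8.779964
Step 3: As n -> infinity, f_n increases to f, so by MCT integral(f_n) -> integral(f) = 22.36/2 = 11.18.
Convergence: integral(f_12) = 8.779964 -> 11.18 as n -> infinity


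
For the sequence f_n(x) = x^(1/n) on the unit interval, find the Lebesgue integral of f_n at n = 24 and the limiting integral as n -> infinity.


At n = 24: f_24(x) = x^(1/24).
Step 1: integral(x^(1/24), 0, 1) = [x^(1/24+1) / (1/24+1)] from 0 to 1
     = 1 / (1/24 + 1) = 1 / ((24+1)/24) = 24/(24+1)
     = 24/25 = 0.96
Step 2: As n -> infinity, f_n(x) = x^(1/n) -> 1 for x in (0,1], and f_n is increasing in n.
By MCT, lim_n integral(f_n) = integral(lim_n f_n) = integral(1, 0, 1) = 1.
Step 3: Verify convergence: 24/25 = 0.96 -> 1


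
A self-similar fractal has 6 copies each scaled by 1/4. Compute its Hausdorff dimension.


For a self-similar set with N copies scaled by 1/r:
dim_H = log(N)/log(r) = log(6)/log(4)
= 1.791759/1.386294
= 1.292481


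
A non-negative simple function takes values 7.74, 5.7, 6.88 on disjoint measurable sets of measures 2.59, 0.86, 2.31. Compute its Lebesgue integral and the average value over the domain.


Step 1: Integral = sum(value_i * measure_i)
= 7.74*2.59 + 5.7*0.86 + 6.88*2.31
= 20.0466 + 4.902 + 15.8928
= 40.8414
Step 2: Total measure of domain = 2.59 + 0.86 + 2.31 = 5.76
Step 3: Average value = 40.8414 / 5.76 = 7.090521


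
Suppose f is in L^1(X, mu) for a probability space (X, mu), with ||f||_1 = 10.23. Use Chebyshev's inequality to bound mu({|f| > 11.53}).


Chebyshev/Markov inequality: mu(|f| > eps) <= (||f||_p / eps)^p
Step 1: ||f||_1 / eps = 10.23 / 11.53 = 0.887251
Step 2: Raise to power p = 1:
  (0.887251)^1 = 0.887251
Step 3: Therefore mu(|f| > 11.53) <= 0.887251


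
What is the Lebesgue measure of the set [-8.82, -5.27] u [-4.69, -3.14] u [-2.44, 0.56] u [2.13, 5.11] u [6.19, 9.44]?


For pairwise disjoint intervals, m(union) = sum of lengths.
= (-5.27 - -8.82) + (-3.14 - -4.69) + (0.56 - -2.44) + (5.11 - 2.13) + (9.44 - 6.19)
= 3.55 + 1.55 + 3 + 2.98 + 3.25
= 14.33


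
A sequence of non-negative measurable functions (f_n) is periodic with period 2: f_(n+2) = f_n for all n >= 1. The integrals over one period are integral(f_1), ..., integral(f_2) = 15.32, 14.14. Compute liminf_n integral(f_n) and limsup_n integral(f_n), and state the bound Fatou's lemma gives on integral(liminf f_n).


The sequence (integral(f_n)) is periodic with period 2, repeating the values 15.32, 14.14 indefinitely.
Step 1: For a periodic sequence, every tail (a_m, a_(m+1), ...) contains all 2 period values infinitely often.
Step 2: Hence inf of every tail = min of the period values = min(15.32, 14.14) = 14.14.
        liminf_n integral(f_n) = sup over m of (inf of tail from m) = 14.14.
Step 3: Similarly sup of every tail = max of the period values = 15.32.
        limsup_n integral(f_n) = 15.32.
Step 4: Fatou's lemma: integral(liminf_n f_n) <= liminf_n integral(f_n) = 14.14.
        So the integral of the pointwise liminf is at most 14.14.


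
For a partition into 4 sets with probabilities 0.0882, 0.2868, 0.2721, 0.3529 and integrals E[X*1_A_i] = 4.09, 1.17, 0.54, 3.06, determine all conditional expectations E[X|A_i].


For each cell A_i: E[X|A_i] = E[X*1_A_i] / P(A_i)
Step 1: E[X|A_1] = 4.09 / 0.0882 = 46.371882
Step 2: E[X|A_2] = 1.17 / 0.2868 = 4.079498
Step 3: E[X|A_3] = 0.54 / 0.2721 = 1.984564
Step 4: E[X|A_4] = 3.06 / 0.3529 = 8.671012
Verification: E[X] = sum E[X*1_A_i] = 4.09 + 1.17 + 0.54 + 3.06 = 8.86


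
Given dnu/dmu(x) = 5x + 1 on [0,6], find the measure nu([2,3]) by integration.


nu(A) = integral_A (dnu/dmu) dmu = integral_2^3 (5x + 1) dx
Step 1: Antiderivative F(x) = (5/2)x^2 + 1x
Step 2: F(3) = (5/2)*3^2 + 1*3 = 22.5 + 3 = 25.5
Step 3: F(2) = (5/2)*2^2 + 1*2 = 10 + 2 = 12
Step 4: nu([2,3]) = F(3) - F(2) = 25.5 - 12 = 13.5


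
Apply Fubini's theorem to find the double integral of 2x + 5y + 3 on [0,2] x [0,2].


By Fubini, integrate in x first, then y.
Step 1: Fix y, integrate over x in [0,2]:
  integral(2x + 5y + 3, x=0..2)
  = 2*(2^2 - 0^2)/2 + (5y + 3)*(2 - 0)
  = 4 + (5y + 3)*2
  = 4 + 10y + 6
  = 10 + 10y
Step 2: Integrate over y in [0,2]:
  integral(10 + 10y, y=0..2)
  = 10*2 + 10*(2^2 - 0^2)/2
  = 20 + 20
  = 40


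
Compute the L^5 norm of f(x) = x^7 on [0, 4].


Step 1: ||f||_5 = (integral_0^4 |x^7|^5 dx)^(1/5)
     = (integral_0^4 x^35 dx)^(1/5)
Step 2: integral_0^4 x^35 dx = [x^36/(36)] from 0 to 4 = 4^36/36
     = 4722366482869645213696/36 = 1.311768e+20
Step 3: ||f||_5 = (1.311768e+20)^(1/5) = 10557.751541


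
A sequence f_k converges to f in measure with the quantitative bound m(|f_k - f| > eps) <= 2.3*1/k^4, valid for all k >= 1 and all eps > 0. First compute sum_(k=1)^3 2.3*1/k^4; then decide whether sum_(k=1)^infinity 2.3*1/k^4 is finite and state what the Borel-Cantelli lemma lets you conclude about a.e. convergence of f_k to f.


Step 1: List the terms 2.3*1/k^4 for k = 1 to 3:
  k=1: 2.3
  k=2: 0.14375
  k=3: 0.028395
Step 2: Partial sum = 2.3 + 0.14375 + 0.028395
     = 2.472145
Step 3: The full series sum_(k>=1) 2.3*1/k^4 converges (p-series with p = 4 > 1; a constant multiple of a convergent series converges).
Step 4: Fix eps > 0. Since sum_k m(|f_k - f| > eps) < infinity, the Borel-Cantelli lemma gives
        m(limsup_k {|f_k - f| > eps}) = 0, i.e. for a.e. x, |f_k(x) - f(x)| <= eps for all large k.
        Applying this with eps = 1/j for j = 1, 2, ... and intersecting the countably many full-measure sets,
        for a.e. x we get limsup_k |f_k(x) - f(x)| <= 1/j for every j, hence f_k -> f almost everywhere.
Conclusion: series converges; Borel-Cantelli yields f_k -> f a.e.


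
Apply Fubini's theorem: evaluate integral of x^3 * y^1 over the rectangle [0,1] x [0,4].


By Fubini's theorem, the double integral factors as a product of single integrals:
Step 1: integral_0^1 x^3 dx = [x^4/4] from 0 to 1
     = 1^4/4 = 0.25
Step 2: integral_0^4 y^1 dy = [y^2/2] from 0 to 4
     = 4^2/2 = 8
Step 3: Double integral = 0.25 * 8 = 2


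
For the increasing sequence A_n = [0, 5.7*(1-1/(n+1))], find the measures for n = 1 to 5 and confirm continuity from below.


By continuity of measure from below: if A_n increases to A, then m(A_n) -> m(A).
Here A = [0, 5.7], so m(A) = 5.7
Step 1: a_1 = 5.7*(1 - 1/2) = 2.85, m(A_1) = 2.85
Step 2: a_2 = 5.7*(1 - 1/3) = 3.8, m(A_2) = 3.8
Step 3: a_3 = 5.7*(1 - 1/4) = 4.275, m(A_3) = 4.275
Step 4: a_4 = 5.7*(1 - 1/5) = 4.56, m(A_4) = 4.56
Step 5: a_5 = 5.7*(1 - 1/6) = 4.75, m(A_5) = 4.75
Limit: m(A_n) -> m([0,5.7]) = 5.7


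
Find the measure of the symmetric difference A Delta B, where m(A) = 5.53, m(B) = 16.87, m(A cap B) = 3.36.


m(A Delta B) = m(A) + m(B) - 2*m(A n B)
= 5.53 + 16.87 - 2*3.36
= 5.53 + 16.87 - 6.72
= 15.68


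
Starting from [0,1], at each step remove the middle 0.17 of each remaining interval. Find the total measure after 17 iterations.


Step 1: At each step, fraction remaining = 1 - 0.17 = 0.83
Step 2: After 17 steps, measure = (0.83)^17
Result = 0.042104


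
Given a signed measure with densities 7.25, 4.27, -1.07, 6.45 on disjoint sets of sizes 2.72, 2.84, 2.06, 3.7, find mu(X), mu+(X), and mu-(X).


Step 1: Compute signed measure on each set:
  Set 1: 7.25 * 2.72 = 19.72
  Set 2: 4.27 * 2.84 = 12.1268
  Set 3: -1.07 * 2.06 = -2.2042
  Set 4: 6.45 * 3.7 = 23.865
Step 2: Total signed measure = (19.72) + (12.1268) + (-2.2042) + (23.865)
     = 53.5076
Step 3: Positive part mu+(X) = sum of positive contributions = 55.7118
Step 4: Negative part mu-(X) = |sum of negative contributions| = 2.2042


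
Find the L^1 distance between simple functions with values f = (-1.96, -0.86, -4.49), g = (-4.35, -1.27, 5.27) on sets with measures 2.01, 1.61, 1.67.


Step 1: Compute differences f_i - g_i:
  -1.96 - -4.35 = 2.39
  -0.86 - -1.27 = 0.41
  -4.49 - 5.27 = -9.76
Step 2: Compute |diff|^1 * measure for each set:
  |2.39|^1 * 2.01 = 2.39 * 2.01 = 4.8039
  |0.41|^1 * 1.61 = 0.41 * 1.61 = 0.6601
  |-9.76|^1 * 1.67 = 9.76 * 1.67 = 16.2992
Step 3: Sum = 21.7632
Step 4: ||f-g||_1 = (21.7632)^(1/1) = 21.7632


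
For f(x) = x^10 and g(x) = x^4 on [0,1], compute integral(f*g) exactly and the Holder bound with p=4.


Step 1: Exact integral of f*g = integral(x^14, 0, 1) = 1/15
     = 0.066667
Step 2: Holder bound with p=4, q=1.333333:
  ||f||_p = (integral x^40 dx)^(1/4) = (1/41)^(1/4) = 0.395188
  ||g||_q = (integral x^5.333333 dx)^(1/1.333333) = (1/6.333333)^(1/1.333333) = 0.250482
Step 3: Holder bound = ||f||_p * ||g||_q = 0.395188 * 0.250482 = 0.098987
Verification: 0.066667 <= 0.098987 (Holder holds)


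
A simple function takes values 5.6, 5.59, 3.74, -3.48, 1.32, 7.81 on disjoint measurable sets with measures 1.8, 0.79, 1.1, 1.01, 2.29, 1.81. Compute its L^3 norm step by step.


Step 1: Compute |f_i|^3 for each value:
  |5.6|^3 = 175.616
  |5.59|^3 = 174.676879
  |3.74|^3 = 52.313624
  |-3.48|^3 = 42.144192
  |1.32|^3 = 2.299968
  |7.81|^3 = 476.379541
Step 2: Multiply by measures and sum:
  175.616 * 1.8 = 316.1088
  174.676879 * 0.79 = 137.994734
  52.313624 * 1.1 = 57.544986
  42.144192 * 1.01 = 42.565634
  2.299968 * 2.29 = 5.266927
  476.379541 * 1.81 = 862.246969
Sum = 316.1088 + 137.994734 + 57.544986 + 42.565634 + 5.266927 + 862.246969 = 1421.728051
Step 3: Take the p-th root:
||f||_3 = (1421.728051)^(1/3) = 11.244466


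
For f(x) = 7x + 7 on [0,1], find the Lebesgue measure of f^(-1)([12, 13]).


f^(-1)([12, 13]) = {x : 12 <= 7x + 7 <= 13}
Solving: (12 - 7)/7 <= x <= (13 - 7)/7
= [0.714286, 0.857143]
Intersecting with [0,1]: [0.714286, 0.857143]
Measure = 0.857143 - 0.714286 = 0.142857


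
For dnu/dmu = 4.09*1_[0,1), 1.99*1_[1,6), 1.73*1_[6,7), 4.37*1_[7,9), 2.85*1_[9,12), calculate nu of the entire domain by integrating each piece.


Integrate each piece of the Radon-Nikodym derivative:
Step 1: integral_0^1 4.09 dx = 4.09*(1-0) = 4.09*1 = 4.09
Step 2: integral_1^6 1.99 dx = 1.99*(6-1) = 1.99*5 = 9.95
Step 3: integral_6^7 1.73 dx = 1.73*(7-6) = 1.73*1 = 1.73
Step 4: integral_7^9 4.37 dx = 4.37*(9-7) = 4.37*2 = 8.74
Step 5: integral_9^12 2.85 dx = 2.85*(12-9) = 2.85*3 = 8.55
Total: 4.09 + 9.95 + 1.73 + 8.74 + 8.55 = 33.06


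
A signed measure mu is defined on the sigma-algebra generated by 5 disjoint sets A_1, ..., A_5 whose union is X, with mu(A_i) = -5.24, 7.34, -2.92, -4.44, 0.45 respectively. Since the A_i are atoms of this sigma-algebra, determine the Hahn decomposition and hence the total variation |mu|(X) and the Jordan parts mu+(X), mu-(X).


Step 1: Every measurable set is a union of atoms (the cells / points), so a Hahn decomposition is
  obtained by grouping atoms by sign: P = union of atoms with mu > 0, N = union of the remaining atoms.
  Atoms in P (indices): 2, 5;  atoms in N (indices): 1, 3, 4
  Positive values: 7.34, 0.45
  Negative values: -5.24, -2.92, -4.44
Step 2: mu+(X) = mu(P) = sum of positive atom values = 7.79
Step 3: mu-(X) = -mu(N) = sum of |negative atom values| = 12.6
Step 4: |mu|(X) = mu+(X) + mu-(X) = 7.79 + 12.6 = 20.39


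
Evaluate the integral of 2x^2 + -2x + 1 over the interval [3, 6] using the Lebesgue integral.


The Lebesgue integral of a Riemann-integrable function agrees with the Riemann integral.
Antiderivative F(x) = (2/3)x^3 + (-2/2)x^2 + 1x
F(6) = (2/3)*6^3 + (-2/2)*6^2 + 1*6
     = (2/3)*216 + (-2/2)*36 + 1*6
     = 144 + -36 + 6
     = 114
F(3) = 12
Integral = F(6) - F(3) = 114 - 12 = 102


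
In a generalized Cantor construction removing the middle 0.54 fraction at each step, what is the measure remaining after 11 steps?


Step 1: At each step, fraction remaining = 1 - 0.54 = 0.46
Step 2: After 11 steps, measure = (0.46)^11
Result = 1.951354e-04


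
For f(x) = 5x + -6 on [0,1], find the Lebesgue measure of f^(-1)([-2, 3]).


f^(-1)([-2, 3]) = {x : -2 <= 5x + -6 <= 3}
Solving: (-2 - -6)/5 <= x <= (3 - -6)/5
= [0.8, 1.8]
Intersecting with [0,1]: [0.8, 1]
Measure = 1 - 0.8 = 0.2


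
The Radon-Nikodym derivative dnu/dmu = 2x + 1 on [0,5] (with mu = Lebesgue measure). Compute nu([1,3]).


nu(A) = integral_A (dnu/dmu) dmu = integral_1^3 (2x + 1) dx
Step 1: Antiderivative F(x) = (2/2)x^2 + 1x
Step 2: F(3) = (2/2)*3^2 + 1*3 = 9 + 3 = 12
Step 3: F(1) = (2/2)*1^2 + 1*1 = 1 + 1 = 2
Step 4: nu([1,3]) = F(3) - F(1) = 12 - 2 = 10


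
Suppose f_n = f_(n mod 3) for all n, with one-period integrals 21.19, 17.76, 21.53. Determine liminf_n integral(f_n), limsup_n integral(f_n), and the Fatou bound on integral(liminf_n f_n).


The sequence (integral(f_n)) is periodic with period 3, repeating the values 21.19, 17.76, 21.53 indefinitely.
Step 1: For a periodic sequence, every tail (a_m, a_(m+1), ...) contains all 3 period values infinitely often.
Step 2: Hence inf of every tail = min of the period values = min(21.19, 17.76, 21.53) = 17.76.
        liminf_n integral(f_n) = sup over m of (inf of tail from m) = 17.76.
Step 3: Similarly sup of every tail = max of the period values = 21.53.
        limsup_n integral(f_n) = 21.53.
Step 4: Fatou's lemma: integral(liminf_n f_n) <= liminf_n integral(f_n) = 17.76.
        So the integral of the pointwise liminf is at most 17.76.


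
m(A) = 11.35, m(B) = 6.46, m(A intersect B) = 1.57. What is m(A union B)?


By inclusion-exclusion: m(A u B) = m(A) + m(B) - m(A n B)
= 11.35 + 6.46 - 1.57
= 16.24


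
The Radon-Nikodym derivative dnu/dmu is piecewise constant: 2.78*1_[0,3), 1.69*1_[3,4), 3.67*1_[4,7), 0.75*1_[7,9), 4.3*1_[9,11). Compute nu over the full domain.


Integrate each piece of the Radon-Nikodym derivative:
Step 1: integral_0^3 2.78 dx = 2.78*(3-0) = 2.78*3 = 8.34
Step 2: integral_3^4 1.69 dx = 1.69*(4-3) = 1.69*1 = 1.69
Step 3: integral_4^7 3.67 dx = 3.67*(7-4) = 3.67*3 = 11.01
Step 4: integral_7^9 0.75 dx = 0.75*(9-7) = 0.75*2 = 1.5
Step 5: integral_9^11 4.3 dx = 4.3*(11-9) = 4.3*2 = 8.6
Total: 8.34 + 1.69 + 11.01 + 1.5 + 8.6 = 31.14


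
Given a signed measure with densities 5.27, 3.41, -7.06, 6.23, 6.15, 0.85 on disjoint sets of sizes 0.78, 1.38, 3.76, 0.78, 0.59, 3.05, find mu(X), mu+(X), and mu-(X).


Step 1: Compute signed measure on each set:
  Set 1: 5.27 * 0.78 = 4.1106
  Set 2: 3.41 * 1.38 = 4.7058
  Set 3: -7.06 * 3.76 = -26.5456
  Set 4: 6.23 * 0.78 = 4.8594
  Set 5: 6.15 * 0.59 = 3.6285
  Set 6: 0.85 * 3.05 = 2.5925
Step 2: Total signed measure = (4.1106) + (4.7058) + (-26.5456) + (4.8594) + (3.6285) + (2.5925)
     = -6.6488
Step 3: Positive part mu+(X) = sum of positive contributions = 19.8968
Step 4: Negative part mu-(X) = |sum of negative contributions| = 26.5456


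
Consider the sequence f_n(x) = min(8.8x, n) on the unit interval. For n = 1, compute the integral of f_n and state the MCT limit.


f(x) = 8.8x on [0,1]; f_n(x) = min(8.8x, n). At n = 1:
Step 1: f(x) reaches 1 at x = 1/8.8 = 0.113636
Step 2: integral(f_1) = integral(8.8x, 0, 0.113636) + integral(1, 0.113636, 1)
       = 8.8*0.113636^2/2 + 1*(1 - 0.113636)
       = 0.056818 + 0.886364
       = 0.943182
Step 3: As n -> infinity, f_n increases to f, so by MCT integral(f_n) -> integral(f) = 8.8/2 = 4.4.
Convergence: integral(f_1) = 0.943182 -> 4.4 as n -> infinity


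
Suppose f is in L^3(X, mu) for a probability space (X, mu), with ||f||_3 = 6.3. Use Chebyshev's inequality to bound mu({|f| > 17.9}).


Chebyshev/Markov inequality: mu(|f| > eps) <= (||f||_p / eps)^p
Step 1: ||f||_3 / eps = 6.3 / 17.9 = 0.351955
Step 2: Raise to power p = 3:
  (0.351955)^3 = 0.043598
Step 3: Therefore mu(|f| > 17.9) <= 0.043598


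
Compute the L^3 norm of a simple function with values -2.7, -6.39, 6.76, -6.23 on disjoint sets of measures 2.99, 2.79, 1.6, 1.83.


Step 1: Compute |f_i|^3 for each value:
  |-2.7|^3 = 19.683
  |-6.39|^3 = 260.917119
  |6.76|^3 = 308.915776
  |-6.23|^3 = 241.804367
Step 2: Multiply by measures and sum:
  19.683 * 2.99 = 58.85217
  260.917119 * 2.79 = 727.958762
  308.915776 * 1.6 = 494.265242
  241.804367 * 1.83 = 442.501992
Sum = 58.85217 + 727.958762 + 494.265242 + 442.501992 = 1723.578165
Step 3: Take the p-th root:
||f||_3 = (1723.578165)^(1/3) = 11.989756


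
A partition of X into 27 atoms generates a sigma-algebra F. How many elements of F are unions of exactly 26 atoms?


Each element of F is a union of some subset of the 27 atoms.
Elements that are unions of exactly 26 atoms correspond to 26-element subsets of the 27 atoms.
Count = C(27, 26) = 27! / (26! * 1!) = 27.


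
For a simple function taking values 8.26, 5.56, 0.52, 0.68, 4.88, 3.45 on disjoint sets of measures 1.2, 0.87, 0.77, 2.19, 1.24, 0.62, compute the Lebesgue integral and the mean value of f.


Step 1: Integral = sum(value_i * measure_i)
= 8.26*1.2 + 5.56*0.87 + 0.52*0.77 + 0.68*2.19 + 4.88*1.24 + 3.45*0.62
= 9.912 + 4.8372 + 0.4004 + 1.4892 + 6.0512 + 2.139
= 24.829
Step 2: Total measure of domain = 1.2 + 0.87 + 0.77 + 2.19 + 1.24 + 0.62 = 6.89
Step 3: Average value = 24.829 / 6.89 = 3.603628


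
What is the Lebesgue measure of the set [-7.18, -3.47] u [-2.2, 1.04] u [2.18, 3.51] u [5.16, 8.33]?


For pairwise disjoint intervals, m(union) = sum of lengths.
= (-3.47 - -7.18) + (1.04 - -2.2) + (3.51 - 2.18) + (8.33 - 5.16)
= 3.71 + 3.24 + 1.33 + 3.17
= 11.45


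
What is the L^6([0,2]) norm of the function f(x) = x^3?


Step 1: ||f||_6 = (integral_0^2 |x^3|^6 dx)^(1/6)
     = (integral_0^2 x^18 dx)^(1/6)
Step 2: integral_0^2 x^18 dx = [x^19/(19)] from 0 to 2 = 2^19/19
     = 524288/19 = 27594.105263
Step 3: ||f||_6 = (27594.105263)^(1/6) = 5.497131


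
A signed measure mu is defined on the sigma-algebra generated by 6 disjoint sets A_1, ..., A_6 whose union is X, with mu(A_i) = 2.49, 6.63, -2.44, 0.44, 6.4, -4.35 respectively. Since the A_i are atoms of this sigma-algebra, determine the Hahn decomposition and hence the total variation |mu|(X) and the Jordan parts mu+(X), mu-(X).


Step 1: Every measurable set is a union of atoms (the cells / points), so a Hahn decomposition is
  obtained by grouping atoms by sign: P = union of atoms with mu > 0, N = union of the remaining atoms.
  Atoms in P (indices): 1, 2, 4, 5;  atoms in N (indices): 3, 6
  Positive values: 2.49, 6.63, 0.44, 6.4
  Negative values: -2.44, -4.35
Step 2: mu+(X) = mu(P) = sum of positive atom values = 15.96
Step 3: mu-(X) = -mu(N) = sum of |negative atom values| = 6.79
Step 4: |mu|(X) = mu+(X) + mu-(X) = 15.96 + 6.79 = 22.75


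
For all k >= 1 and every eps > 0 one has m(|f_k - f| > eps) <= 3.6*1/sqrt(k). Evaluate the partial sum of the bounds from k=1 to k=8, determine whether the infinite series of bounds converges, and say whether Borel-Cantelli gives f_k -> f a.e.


Step 1: List the terms 3.6*1/sqrt(k) for k = 1 to 8:
  k=1: 3.6
  k=2: 2.545584
  k=3: 2.078461
  k=4: 1.8
  k=5: 1.609969
  k=6: 1.469694
  k=7: 1.360672
  k=8: 1.272792
Step 2: Partial sum = 3.6 + 2.545584 + 2.078461 + 1.8 + 1.609969 + 1.469694 + 1.360672 + 1.272792
     = 15.737172
Step 3: The full series sum_(k>=1) 3.6*1/sqrt(k) diverges (p-series with p = 1/2 <= 1; a nonzero constant multiple of a divergent series diverges).
Step 4: The (first) Borel-Cantelli lemma requires a summable sequence of measures, so it does not apply here;
        from this bound alone no conclusion about a.e. convergence can be drawn (convergence in measure still
        gives an a.e.-convergent subsequence, but not a.e. convergence of the whole sequence).
Conclusion: series diverges; Borel-Cantelli is inconclusive about a.e. convergence of f_k.


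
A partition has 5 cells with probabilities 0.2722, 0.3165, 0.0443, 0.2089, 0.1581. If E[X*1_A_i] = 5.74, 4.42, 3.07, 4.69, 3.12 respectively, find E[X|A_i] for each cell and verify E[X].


For each cell A_i: E[X|A_i] = E[X*1_A_i] / P(A_i)
Step 1: E[X|A_1] = 5.74 / 0.2722 = 21.087436
Step 2: E[X|A_2] = 4.42 / 0.3165 = 13.965245
Step 3: E[X|A_3] = 3.07 / 0.0443 = 69.300226
Step 4: E[X|A_4] = 4.69 / 0.2089 = 22.450933
Step 5: E[X|A_5] = 3.12 / 0.1581 = 19.734345
Verification: E[X] = sum E[X*1_A_i] = 5.74 + 4.42 + 3.07 + 4.69 + 3.12 = 21.04


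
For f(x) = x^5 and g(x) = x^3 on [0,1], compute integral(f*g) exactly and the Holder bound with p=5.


Step 1: Exact integral of f*g = integral(x^8, 0, 1) = 1/9
     = 0.111111
Step 2: Holder bound with p=5, q=1.25:
  ||f||_p = (integral x^25 dx)^(1/5) = (1/26)^(1/5) = 0.521201
  ||g||_q = (integral x^3.75 dx)^(1/1.25) = (1/4.75)^(1/1.25) = 0.287505
Step 3: Holder bound = ||f||_p * ||g||_q = 0.521201 * 0.287505 = 0.149848
Verification: 0.111111 <= 0.149848 (Holder holds)


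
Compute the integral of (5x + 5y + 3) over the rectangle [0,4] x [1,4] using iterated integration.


By Fubini, integrate in x first, then y.
Step 1: Fix y, integrate over x in [0,4]:
  integral(5x + 5y + 3, x=0..4)
  = 5*(4^2 - 0^2)/2 + (5y + 3)*(4 - 0)
  = 40 + (5y + 3)*4
  = 40 + 20y + 12
  = 52 + 20y
Step 2: Integrate over y in [1,4]:
  integral(52 + 20y, y=1..4)
  = 52*3 + 20*(4^2 - 1^2)/2
  = 156 + 150
  = 306


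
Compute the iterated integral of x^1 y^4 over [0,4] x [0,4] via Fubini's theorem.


By Fubini's theorem, the double integral factors as a product of single integrals:
Step 1: integral_0^4 x^1 dx = [x^2/2] from 0 to 4
     = 4^2/2 = 8
Step 2: integral_0^4 y^4 dy = [y^5/5] from 0 to 4
     = 4^5/5 = 204.8
Step 3: Double integral = 8 * 204.8 = 1638.4


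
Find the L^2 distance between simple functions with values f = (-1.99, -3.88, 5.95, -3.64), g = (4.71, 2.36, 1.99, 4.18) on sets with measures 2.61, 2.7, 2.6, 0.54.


Step 1: Compute differences f_i - g_i:
  -1.99 - 4.71 = -6.7
  -3.88 - 2.36 = -6.24
  5.95 - 1.99 = 3.96
  -3.64 - 4.18 = -7.82
Step 2: Compute |diff|^2 * measure for each set:
  |-6.7|^2 * 2.61 = 44.89 * 2.61 = 117.1629
  |-6.24|^2 * 2.7 = 38.9376 * 2.7 = 105.13152
  |3.96|^2 * 2.6 = 15.6816 * 2.6 = 40.77216
  |-7.82|^2 * 0.54 = 61.1524 * 0.54 = 33.022296
Step 3: Sum = 296.088876
Step 4: ||f-g||_2 = (296.088876)^(1/2) = 17.207233


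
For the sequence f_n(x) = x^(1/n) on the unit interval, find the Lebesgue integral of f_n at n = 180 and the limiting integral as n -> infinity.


At n = 180: f_180(x) = x^(1/180).
Step 1: integral(x^(1/180), 0, 1) = [x^(1/180+1) / (1/180+1)] from 0 to 1
     = 1 / (1/180 + 1) = 1 / ((180+1)/180) = 180/(180+1)
     = 180/181 = 0.994475
Step 2: As n -> infinity, f_n(x) = x^(1/n) -> 1 for x in (0,1], and f_n is increasing in n.
By MCT, lim_n integral(f_n) = integral(lim_n f_n) = integral(1, 0, 1) = 1.
Step 3: Verify convergence: 180/181 = 0.994475 -> 1


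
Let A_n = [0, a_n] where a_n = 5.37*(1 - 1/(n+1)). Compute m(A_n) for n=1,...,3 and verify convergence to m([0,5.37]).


By continuity of measure from below: if A_n increases to A, then m(A_n) -> m(A).
Here A = [0, 5.37], so m(A) = 5.37
Step 1: a_1 = 5.37*(1 - 1/2) = 2.685, m(A_1) = 2.685
Step 2: a_2 = 5.37*(1 - 1/3) = 3.58, m(A_2) = 3.58
Step 3: a_3 = 5.37*(1 - 1/4) = 4.0275, m(A_3) = 4.0275
Limit: m(A_n) -> m([0,5.37]) = 5.37


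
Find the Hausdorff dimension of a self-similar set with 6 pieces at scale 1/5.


For a self-similar set with N copies scaled by 1/r:
dim_H = log(N)/log(r) = log(6)/log(5)
= 1.791759/1.609438
= 1.113283


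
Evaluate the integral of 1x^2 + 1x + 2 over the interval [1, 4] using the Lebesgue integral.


The Lebesgue integral of a Riemann-integrable function agrees with the Riemann integral.
Antiderivative F(x) = (1/3)x^3 + (1/2)x^2 + 2x
F(4) = (1/3)*4^3 + (1/2)*4^2 + 2*4
     = (1/3)*64 + (1/2)*16 + 2*4
     = 21.333333 + 8 + 8
     = 37.333333
F(1) = 2.833333
Integral = F(4) - F(1) = 37.333333 - 2.833333 = 34.5


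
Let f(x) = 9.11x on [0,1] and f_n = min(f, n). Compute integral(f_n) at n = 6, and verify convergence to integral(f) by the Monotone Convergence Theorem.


f(x) = 9.11x on [0,1]; f_n(x) = min(9.11x, n). At n = 6:
Step 1: f(x) reaches 6 at x = 6/9.11 = 0.658617
Step 2: integral(f_6) = integral(9.11x, 0, 0.658617) + integral(6, 0.658617, 1)
       = 9.11*0.658617^2/2 + 6*(1 - 0.658617)
       = 1.975851 + 2.048299
       = 4.024149
Step 3: As n -> infinity, f_n increases to f, so by MCT integral(f_n) -> integral(f) = 9.11/2 = 4.555.
Convergence: integral(f_6) = 4.024149 -> 4.555 as n -> infinity


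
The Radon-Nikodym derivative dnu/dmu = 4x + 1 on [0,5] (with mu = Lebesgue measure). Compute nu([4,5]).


nu(A) = integral_A (dnu/dmu) dmu = integral_4^5 (4x + 1) dx
Step 1: Antiderivative F(x) = (4/2)x^2 + 1x
Step 2: F(5) = (4/2)*5^2 + 1*5 = 50 + 5 = 55
Step 3: F(4) = (4/2)*4^2 + 1*4 = 32 + 4 = 36
Step 4: nu([4,5]) = F(5) - F(4) = 55 - 36 = 19


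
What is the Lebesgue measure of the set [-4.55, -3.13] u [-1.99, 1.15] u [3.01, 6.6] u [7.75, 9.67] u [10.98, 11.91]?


For pairwise disjoint intervals, m(union) = sum of lengths.
= (-3.13 - -4.55) + (1.15 - -1.99) + (6.6 - 3.01) + (9.67 - 7.75) + (11.91 - 10.98)
= 1.42 + 3.14 + 3.59 + 1.92 + 0.93
= 11


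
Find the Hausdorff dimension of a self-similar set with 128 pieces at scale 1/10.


For a self-similar set with N copies scaled by 1/r:
dim_H = log(N)/log(r) = log(128)/log(10)
= 4.85203/2.302585
= 2.10721


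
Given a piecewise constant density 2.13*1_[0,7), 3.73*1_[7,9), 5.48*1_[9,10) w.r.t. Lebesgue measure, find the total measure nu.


Integrate each piece of the Radon-Nikodym derivative:
Step 1: integral_0^7 2.13 dx = 2.13*(7-0) = 2.13*7 = 14.91
Step 2: integral_7^9 3.73 dx = 3.73*(9-7) = 3.73*2 = 7.46
Step 3: integral_9^10 5.48 dx = 5.48*(10-9) = 5.48*1 = 5.48
Total: 14.91 + 7.46 + 5.48 = 27.85


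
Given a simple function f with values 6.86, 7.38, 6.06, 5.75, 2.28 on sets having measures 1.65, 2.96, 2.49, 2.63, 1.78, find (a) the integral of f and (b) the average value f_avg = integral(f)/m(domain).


Step 1: Integral = sum(value_i * measure_i)
= 6.86*1.65 + 7.38*2.96 + 6.06*2.49 + 5.75*2.63 + 2.28*1.78
= 11.319 + 21.8448 + 15.0894 + 15.1225 + 4.0584
= 67.4341
Step 2: Total measure of domain = 1.65 + 2.96 + 2.49 + 2.63 + 1.78 = 11.51
Step 3: Average value = 67.4341 / 11.51 = 5.85874


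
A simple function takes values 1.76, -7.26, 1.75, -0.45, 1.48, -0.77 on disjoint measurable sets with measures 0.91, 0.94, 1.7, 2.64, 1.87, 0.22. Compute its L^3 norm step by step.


Step 1: Compute |f_i|^3 for each value:
  |1.76|^3 = 5.451776
  |-7.26|^3 = 382.657176
  |1.75|^3 = 5.359375
  |-0.45|^3 = 0.091125
  |1.48|^3 = 3.241792
  |-0.77|^3 = 0.456533
Step 2: Multiply by measures and sum:
  5.451776 * 0.91 = 4.961116
  382.657176 * 0.94 = 359.697745
  5.359375 * 1.7 = 9.110938
  0.091125 * 2.64 = 0.24057
  3.241792 * 1.87 = 6.062151
  0.456533 * 0.22 = 0.100437
Sum = 4.961116 + 359.697745 + 9.110938 + 0.24057 + 6.062151 + 0.100437 = 380.172957
Step 3: Take the p-th root:
||f||_3 = (380.172957)^(1/3) = 7.244255


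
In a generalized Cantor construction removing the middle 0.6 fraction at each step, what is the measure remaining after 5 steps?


Step 1: At each step, fraction remaining = 1 - 0.6 = 0.4
Step 2: After 5 steps, measure = (0.4)^5
Step 3: Computing the power step by step:
  After step 1: 0.4
  After step 2: 0.16
  After step 3: 0.064
  After step 4: 0.0256
  After step 5: 0.01024
Result = 0.01024


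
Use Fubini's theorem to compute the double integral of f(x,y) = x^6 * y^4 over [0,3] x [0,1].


By Fubini's theorem, the double integral factors as a product of single integrals:
Step 1: integral_0^3 x^6 dx = [x^7/7] from 0 to 3
     = 3^7/7 = 312.428571
Step 2: integral_0^1 y^4 dy = [y^5/5] from 0 to 1
     = 1^5/5 = 0.2
Step 3: Double integral = 312.428571 * 0.2 = 62.485714


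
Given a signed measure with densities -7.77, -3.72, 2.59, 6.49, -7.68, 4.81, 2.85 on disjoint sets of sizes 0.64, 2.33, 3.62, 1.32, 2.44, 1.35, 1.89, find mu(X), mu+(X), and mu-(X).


Step 1: Compute signed measure on each set:
  Set 1: -7.77 * 0.64 = -4.9728
  Set 2: -3.72 * 2.33 = -8.6676
  Set 3: 2.59 * 3.62 = 9.3758
  Set 4: 6.49 * 1.32 = 8.5668
  Set 5: -7.68 * 2.44 = -18.7392
  Set 6: 4.81 * 1.35 = 6.4935
  Set 7: 2.85 * 1.89 = 5.3865
Step 2: Total signed measure = (-4.9728) + (-8.6676) + (9.3758) + (8.5668) + (-18.7392) + (6.4935) + (5.3865)
     = -2.557
Step 3: Positive part mu+(X) = sum of positive contributions = 29.8226
Step 4: Negative part mu-(X) = |sum of negative contributions| = 32.3796


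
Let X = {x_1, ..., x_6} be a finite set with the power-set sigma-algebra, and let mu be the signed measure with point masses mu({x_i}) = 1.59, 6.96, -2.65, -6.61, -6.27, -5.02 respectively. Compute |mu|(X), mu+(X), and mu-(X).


Step 1: Every measurable set is a union of atoms (the cells / points), so a Hahn decomposition is
  obtained by grouping atoms by sign: P = union of atoms with mu > 0, N = union of the remaining atoms.
  Atoms in P (indices): 1, 2;  atoms in N (indices): 3, 4, 5, 6
  Positive values: 1.59, 6.96
  Negative values: -2.65, -6.61, -6.27, -5.02
Step 2: mu+(X) = mu(P) = sum of positive atom values = 8.55
Step 3: mu-(X) = -mu(N) = sum of |negative atom values| = 20.55
Step 4: |mu|(X) = mu+(X) + mu-(X) = 8.55 + 20.55 = 29.1


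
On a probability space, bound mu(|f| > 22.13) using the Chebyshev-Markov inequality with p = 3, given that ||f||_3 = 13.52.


Chebyshev/Markov inequality: mu(|f| > eps) <= (||f||_p / eps)^p
Step 1: ||f||_3 / eps = 13.52 / 22.13 = 0.610935
Step 2: Raise to power p = 3:
  (0.610935)^3 = 0.228027
Step 3: Therefore mu(|f| > 22.13) <= 0.228027


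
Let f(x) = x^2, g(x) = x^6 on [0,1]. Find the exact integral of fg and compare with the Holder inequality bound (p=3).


Step 1: Exact integral of f*g = integral(x^8, 0, 1) = 1/9
     = 0.111111
Step 2: Holder bound with p=3, q=1.5:
  ||f||_p = (integral x^6 dx)^(1/3) = (1/7)^(1/3) = 0.522758
  ||g||_q = (integral x^9 dx)^(1/1.5) = (1/10)^(1/1.5) = 0.215443
Step 3: Holder bound = ||f||_p * ||g||_q = 0.522758 * 0.215443 = 0.112625
Verification: 0.111111 <= 0.112625 (Holder holds)


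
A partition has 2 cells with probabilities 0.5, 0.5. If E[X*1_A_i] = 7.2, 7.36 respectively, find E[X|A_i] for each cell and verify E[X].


For each cell A_i: E[X|A_i] = E[X*1_A_i] / P(A_i)
Step 1: E[X|A_1] = 7.2 / 0.5 = 14.4
Step 2: E[X|A_2] = 7.36 / 0.5 = 14.72
Verification: E[X] = sum E[X*1_A_i] = 7.2 + 7.36 = 14.56


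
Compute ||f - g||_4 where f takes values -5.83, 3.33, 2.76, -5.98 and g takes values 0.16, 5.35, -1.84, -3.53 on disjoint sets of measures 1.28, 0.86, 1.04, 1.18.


Step 1: Compute differences f_i - g_i:
  -5.83 - 0.16 = -5.99
  3.33 - 5.35 = -2.02
  2.76 - -1.84 = 4.6
  -5.98 - -3.53 = -2.45
Step 2: Compute |diff|^4 * measure for each set:
  |-5.99|^4 * 1.28 = 1287.381576 * 1.28 = 1647.848417
  |-2.02|^4 * 0.86 = 16.649664 * 0.86 = 14.318711
  |4.6|^4 * 1.04 = 447.7456 * 1.04 = 465.655424
  |-2.45|^4 * 1.18 = 36.030006 * 1.18 = 42.515407
Step 3: Sum = 2170.33796
Step 4: ||f-g||_4 = (2170.33796)^(1/4) = 6.825459


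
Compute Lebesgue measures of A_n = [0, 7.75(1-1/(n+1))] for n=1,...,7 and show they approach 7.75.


By continuity of measure from below: if A_n increases to A, then m(A_n) -> m(A).
Here A = [0, 7.75], so m(A) = 7.75
Step 1: a_1 = 7.75*(1 - 1/2) = 3.875, m(A_1) = 3.875
Step 2: a_2 = 7.75*(1 - 1/3) = 5.1667, m(A_2) = 5.1667
Step 3: a_3 = 7.75*(1 - 1/4) = 5.8125, m(A_3) = 5.8125
Step 4: a_4 = 7.75*(1 - 1/5) = 6.2, m(A_4) = 6.2
Step 5: a_5 = 7.75*(1 - 1/6) = 6.4583, m(A_5) = 6.4583
Step 6: a_6 = 7.75*(1 - 1/7) = 6.6429, m(A_6) = 6.6429
Step 7: a_7 = 7.75*(1 - 1/8) = 6.7812, m(A_7) = 6.7812
Limit: m(A_n) -> m([0,7.75]) = 7.75


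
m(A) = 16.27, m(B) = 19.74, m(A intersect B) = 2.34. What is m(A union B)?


By inclusion-exclusion: m(A u B) = m(A) + m(B) - m(A n B)
= 16.27 + 19.74 - 2.34
= 33.67


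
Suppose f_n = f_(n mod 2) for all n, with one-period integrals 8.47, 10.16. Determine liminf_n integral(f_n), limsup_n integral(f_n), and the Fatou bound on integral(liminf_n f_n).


The sequence (integral(f_n)) is periodic with period 2, repeating the values 8.47, 10.16 indefinitely.
Step 1: For a periodic sequence, every tail (a_m, a_(m+1), ...) contains all 2 period values infinitely often.
Step 2: Hence inf of every tail = min of the period values = min(8.47, 10.16) = 8.47.
        liminf_n integral(f_n) = sup over m of (inf of tail from m) = 8.47.
Step 3: Similarly sup of every tail = max of the period values = 10.16.
        limsup_n integral(f_n) = 10.16.
Step 4: Fatou's lemma: integral(liminf_n f_n) <= liminf_n integral(f_n) = 8.47.
        So the integral of the pointwise liminf is at most 8.47.
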